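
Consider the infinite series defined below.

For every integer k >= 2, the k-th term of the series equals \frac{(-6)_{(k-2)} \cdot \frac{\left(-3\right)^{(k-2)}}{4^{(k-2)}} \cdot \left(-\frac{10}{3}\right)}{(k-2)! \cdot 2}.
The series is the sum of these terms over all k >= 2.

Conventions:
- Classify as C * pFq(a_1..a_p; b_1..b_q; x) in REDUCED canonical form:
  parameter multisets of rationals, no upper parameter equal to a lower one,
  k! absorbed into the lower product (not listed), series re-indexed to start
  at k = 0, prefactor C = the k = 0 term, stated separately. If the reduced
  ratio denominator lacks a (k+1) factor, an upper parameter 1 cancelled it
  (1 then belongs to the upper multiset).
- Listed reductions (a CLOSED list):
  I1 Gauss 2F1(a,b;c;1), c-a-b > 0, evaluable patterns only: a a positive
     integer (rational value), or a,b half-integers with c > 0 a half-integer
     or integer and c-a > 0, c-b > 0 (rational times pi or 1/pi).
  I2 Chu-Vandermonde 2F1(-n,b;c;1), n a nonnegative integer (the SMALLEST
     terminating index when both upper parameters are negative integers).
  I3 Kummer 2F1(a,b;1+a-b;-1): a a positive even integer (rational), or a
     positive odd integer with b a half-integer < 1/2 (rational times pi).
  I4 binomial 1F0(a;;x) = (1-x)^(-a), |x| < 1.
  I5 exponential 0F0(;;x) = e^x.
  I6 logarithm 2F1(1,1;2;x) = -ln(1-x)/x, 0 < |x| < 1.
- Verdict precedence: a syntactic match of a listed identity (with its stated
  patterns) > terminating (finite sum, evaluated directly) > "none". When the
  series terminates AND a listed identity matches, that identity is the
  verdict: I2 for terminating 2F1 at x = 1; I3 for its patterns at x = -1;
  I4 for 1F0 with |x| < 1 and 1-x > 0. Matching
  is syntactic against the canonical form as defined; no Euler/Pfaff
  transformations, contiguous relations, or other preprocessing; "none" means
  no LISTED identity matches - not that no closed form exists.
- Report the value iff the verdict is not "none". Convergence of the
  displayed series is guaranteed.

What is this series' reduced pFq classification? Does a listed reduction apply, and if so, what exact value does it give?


x = -\frac{3}{4} here; the reduced form reads 1F0, upper {-6}, lower {-}, C = -\frac{5}{3}. Verdict (x = -\frac{3}{4}): binomial (I4) applies (the 1F0 binomial series: exponent 6, x = -\frac{3}{4}). Exact value: -\frac{588245}{12288}.

The tell: x = -\frac{3}{4} and the two geometric factors (C = -5/3) combine into one argument.
Term ratio: r(k) = -\frac{3}{4} * (k-6) / [(k+1)] - rational in k. x = -\frac{3}{4}; t_0 = -\frac{5}{3}; negate the roots.


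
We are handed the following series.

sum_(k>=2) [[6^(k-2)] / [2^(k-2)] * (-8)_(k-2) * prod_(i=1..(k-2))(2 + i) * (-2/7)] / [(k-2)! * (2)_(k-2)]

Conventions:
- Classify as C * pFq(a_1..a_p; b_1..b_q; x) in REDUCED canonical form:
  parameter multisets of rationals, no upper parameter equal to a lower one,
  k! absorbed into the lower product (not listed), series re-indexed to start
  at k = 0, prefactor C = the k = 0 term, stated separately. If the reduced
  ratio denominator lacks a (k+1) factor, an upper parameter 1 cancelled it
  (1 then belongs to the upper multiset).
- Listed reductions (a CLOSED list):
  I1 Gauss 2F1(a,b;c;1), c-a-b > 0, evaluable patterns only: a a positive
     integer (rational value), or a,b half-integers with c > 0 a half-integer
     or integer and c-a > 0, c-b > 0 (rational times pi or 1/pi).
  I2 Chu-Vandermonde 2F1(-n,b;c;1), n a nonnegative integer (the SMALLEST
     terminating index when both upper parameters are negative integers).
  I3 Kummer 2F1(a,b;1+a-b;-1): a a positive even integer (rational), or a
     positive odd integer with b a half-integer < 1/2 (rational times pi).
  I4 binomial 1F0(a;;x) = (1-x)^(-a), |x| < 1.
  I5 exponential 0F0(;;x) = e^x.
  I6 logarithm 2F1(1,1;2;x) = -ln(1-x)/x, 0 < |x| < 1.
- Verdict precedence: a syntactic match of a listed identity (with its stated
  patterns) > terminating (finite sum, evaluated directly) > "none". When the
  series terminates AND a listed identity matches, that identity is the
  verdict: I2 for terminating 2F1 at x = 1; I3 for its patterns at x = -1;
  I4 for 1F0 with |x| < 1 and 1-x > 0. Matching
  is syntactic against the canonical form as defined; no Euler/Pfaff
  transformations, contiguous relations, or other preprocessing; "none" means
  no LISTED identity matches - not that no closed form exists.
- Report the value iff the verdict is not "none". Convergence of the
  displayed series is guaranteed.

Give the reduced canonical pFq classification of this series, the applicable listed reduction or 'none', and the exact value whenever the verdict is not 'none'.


Key observation: from the first term -2/7: the two k-th powers (C = -2/7) combine into one argument.
Consecutive-term ratio: r(k) = 3 * (k-8) (k+3) / [(k+2) (k+1)] - rational; roots negated = parameters, x = 3, C = -2/7.

Classification (C = -2/7): 2F1 with upper {-8, 3}, lower {2}, argument x = 3. Verdict: terminating - the sum ends at index 8 because -8 is a negative integer; exact evaluation follows. Exact value: -512.


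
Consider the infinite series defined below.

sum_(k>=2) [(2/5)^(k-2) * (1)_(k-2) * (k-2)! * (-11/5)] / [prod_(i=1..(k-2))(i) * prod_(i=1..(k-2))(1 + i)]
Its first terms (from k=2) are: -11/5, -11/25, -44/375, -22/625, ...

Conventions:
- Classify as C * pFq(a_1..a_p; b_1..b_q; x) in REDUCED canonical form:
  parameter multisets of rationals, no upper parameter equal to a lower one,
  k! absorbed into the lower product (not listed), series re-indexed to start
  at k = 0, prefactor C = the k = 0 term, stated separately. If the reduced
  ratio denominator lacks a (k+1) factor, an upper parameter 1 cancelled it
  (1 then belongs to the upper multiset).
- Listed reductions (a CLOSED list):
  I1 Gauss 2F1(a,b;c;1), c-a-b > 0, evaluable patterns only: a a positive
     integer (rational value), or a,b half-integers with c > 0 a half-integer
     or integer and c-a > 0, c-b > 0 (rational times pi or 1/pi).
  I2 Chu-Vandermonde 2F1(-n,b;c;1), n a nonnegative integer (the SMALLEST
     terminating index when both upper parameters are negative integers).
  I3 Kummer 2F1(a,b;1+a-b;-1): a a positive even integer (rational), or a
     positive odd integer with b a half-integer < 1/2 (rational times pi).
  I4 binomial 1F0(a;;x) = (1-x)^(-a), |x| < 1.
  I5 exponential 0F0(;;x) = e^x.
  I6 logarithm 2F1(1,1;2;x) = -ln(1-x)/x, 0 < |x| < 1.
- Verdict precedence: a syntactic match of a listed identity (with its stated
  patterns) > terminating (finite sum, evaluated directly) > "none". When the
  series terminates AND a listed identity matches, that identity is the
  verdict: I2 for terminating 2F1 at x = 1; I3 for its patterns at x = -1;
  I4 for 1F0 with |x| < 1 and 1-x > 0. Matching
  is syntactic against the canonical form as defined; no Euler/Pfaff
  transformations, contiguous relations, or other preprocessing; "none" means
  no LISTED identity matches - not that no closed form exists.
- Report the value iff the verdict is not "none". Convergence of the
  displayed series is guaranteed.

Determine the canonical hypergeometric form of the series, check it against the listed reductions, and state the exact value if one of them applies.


At argument 2/5: a 2F1 with upper {1, 1}, lower {2}, scaled by C = -11/5. Verdict: logarithm (I6) applies (the logarithm: parameters (1,1;2), x = 2/5). Value: (11/2) * ln(3/5).

First insight: from the first term -11/5: the factorial ratio (C = -11/5) (k+a-1)!/(a-1)! is a rising factorial (a)_k.
Term ratio: r(k) = (2/5) * (k+1) (k+1) / [(k+2) (k+1)] - poly over poly, x = (2/5) from leading terms; C = -11/5 at k = 0.


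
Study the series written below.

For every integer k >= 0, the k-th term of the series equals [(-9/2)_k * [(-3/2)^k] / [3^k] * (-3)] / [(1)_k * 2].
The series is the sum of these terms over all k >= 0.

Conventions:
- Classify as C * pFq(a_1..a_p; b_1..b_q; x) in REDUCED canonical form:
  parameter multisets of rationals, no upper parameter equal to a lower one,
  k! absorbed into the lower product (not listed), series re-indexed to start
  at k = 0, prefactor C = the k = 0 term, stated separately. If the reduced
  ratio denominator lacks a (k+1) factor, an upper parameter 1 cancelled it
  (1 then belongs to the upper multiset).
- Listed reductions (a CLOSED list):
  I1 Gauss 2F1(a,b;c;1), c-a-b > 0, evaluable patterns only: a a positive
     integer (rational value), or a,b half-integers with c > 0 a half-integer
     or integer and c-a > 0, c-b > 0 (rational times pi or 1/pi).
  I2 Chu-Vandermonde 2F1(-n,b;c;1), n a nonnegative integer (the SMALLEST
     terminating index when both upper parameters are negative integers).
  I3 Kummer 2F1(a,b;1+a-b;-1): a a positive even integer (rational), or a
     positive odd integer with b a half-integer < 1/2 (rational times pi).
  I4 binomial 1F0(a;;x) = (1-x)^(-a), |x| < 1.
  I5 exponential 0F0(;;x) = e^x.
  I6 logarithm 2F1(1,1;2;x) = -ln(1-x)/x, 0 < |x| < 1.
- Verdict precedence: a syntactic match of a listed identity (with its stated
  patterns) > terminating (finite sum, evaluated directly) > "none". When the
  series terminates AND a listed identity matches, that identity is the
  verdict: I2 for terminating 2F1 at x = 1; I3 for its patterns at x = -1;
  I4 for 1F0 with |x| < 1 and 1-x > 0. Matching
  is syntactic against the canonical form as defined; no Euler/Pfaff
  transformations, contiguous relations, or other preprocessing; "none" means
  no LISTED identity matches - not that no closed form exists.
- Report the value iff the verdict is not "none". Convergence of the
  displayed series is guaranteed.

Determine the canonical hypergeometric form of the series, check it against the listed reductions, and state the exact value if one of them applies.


Canonical form: C = -3/2 times 1F0 with upper {-9/2}, lower {-}, x = -1/2. Verdict (x = -1/2): binomial (I4) applies (the 1F0 binomial series: exponent 9/2, x = -1/2). Exact value: (-3/2) * (3/2)^(9/2).

Key step: from the first term -3/2: (1)_k (C = -3/2) is k! itself.
Ratio: r(k) = (-1/2) * (k-9/2) / [(k+1)] ; factor over Q: parameters, x = (-1/2), and C = -3/2.


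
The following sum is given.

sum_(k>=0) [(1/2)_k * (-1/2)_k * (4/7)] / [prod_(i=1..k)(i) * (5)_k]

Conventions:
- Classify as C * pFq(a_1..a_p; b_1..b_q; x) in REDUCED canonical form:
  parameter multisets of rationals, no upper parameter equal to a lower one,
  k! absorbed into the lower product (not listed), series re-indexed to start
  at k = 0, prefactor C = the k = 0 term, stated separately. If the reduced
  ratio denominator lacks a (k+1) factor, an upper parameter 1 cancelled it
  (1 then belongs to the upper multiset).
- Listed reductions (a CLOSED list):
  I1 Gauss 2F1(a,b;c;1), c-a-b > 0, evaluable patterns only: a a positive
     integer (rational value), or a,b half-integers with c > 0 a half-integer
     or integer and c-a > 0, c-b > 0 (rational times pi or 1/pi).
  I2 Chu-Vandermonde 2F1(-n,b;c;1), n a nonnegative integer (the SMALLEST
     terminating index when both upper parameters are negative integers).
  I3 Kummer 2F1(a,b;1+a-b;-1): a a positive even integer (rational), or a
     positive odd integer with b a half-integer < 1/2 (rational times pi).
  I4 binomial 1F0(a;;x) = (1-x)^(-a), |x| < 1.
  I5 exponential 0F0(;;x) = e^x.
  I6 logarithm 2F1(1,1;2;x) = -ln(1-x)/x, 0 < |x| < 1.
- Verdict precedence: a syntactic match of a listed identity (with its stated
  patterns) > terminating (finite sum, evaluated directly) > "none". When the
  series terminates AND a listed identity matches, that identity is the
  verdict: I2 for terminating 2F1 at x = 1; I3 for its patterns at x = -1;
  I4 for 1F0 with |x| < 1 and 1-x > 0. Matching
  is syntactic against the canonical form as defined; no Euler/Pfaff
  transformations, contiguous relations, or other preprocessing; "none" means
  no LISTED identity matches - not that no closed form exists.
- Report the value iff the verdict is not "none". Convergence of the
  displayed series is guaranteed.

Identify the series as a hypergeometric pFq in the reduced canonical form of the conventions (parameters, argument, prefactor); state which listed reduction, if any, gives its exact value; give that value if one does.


Canonical form: C = 4/7 times 2F1 with upper {-1/2, 1/2}, lower {5}, x = 1. Verdict: Gauss (I1, half-integer pattern) applies (x = 1; upper {-1/2, 1/2} half-integers, c = 5 in the evaluable pattern). Its exact value is (131072/77175) / pi.

The tell: t_0 being 4/7, the product of the first k integers (prefactor 4/7) is k!.
Ratio: r(k) = 1 * (k-1/2) (k+1/2) / [(k+5) (k+1)] - rational in k. x = 1; t_0 = 4/7; negate the roots.


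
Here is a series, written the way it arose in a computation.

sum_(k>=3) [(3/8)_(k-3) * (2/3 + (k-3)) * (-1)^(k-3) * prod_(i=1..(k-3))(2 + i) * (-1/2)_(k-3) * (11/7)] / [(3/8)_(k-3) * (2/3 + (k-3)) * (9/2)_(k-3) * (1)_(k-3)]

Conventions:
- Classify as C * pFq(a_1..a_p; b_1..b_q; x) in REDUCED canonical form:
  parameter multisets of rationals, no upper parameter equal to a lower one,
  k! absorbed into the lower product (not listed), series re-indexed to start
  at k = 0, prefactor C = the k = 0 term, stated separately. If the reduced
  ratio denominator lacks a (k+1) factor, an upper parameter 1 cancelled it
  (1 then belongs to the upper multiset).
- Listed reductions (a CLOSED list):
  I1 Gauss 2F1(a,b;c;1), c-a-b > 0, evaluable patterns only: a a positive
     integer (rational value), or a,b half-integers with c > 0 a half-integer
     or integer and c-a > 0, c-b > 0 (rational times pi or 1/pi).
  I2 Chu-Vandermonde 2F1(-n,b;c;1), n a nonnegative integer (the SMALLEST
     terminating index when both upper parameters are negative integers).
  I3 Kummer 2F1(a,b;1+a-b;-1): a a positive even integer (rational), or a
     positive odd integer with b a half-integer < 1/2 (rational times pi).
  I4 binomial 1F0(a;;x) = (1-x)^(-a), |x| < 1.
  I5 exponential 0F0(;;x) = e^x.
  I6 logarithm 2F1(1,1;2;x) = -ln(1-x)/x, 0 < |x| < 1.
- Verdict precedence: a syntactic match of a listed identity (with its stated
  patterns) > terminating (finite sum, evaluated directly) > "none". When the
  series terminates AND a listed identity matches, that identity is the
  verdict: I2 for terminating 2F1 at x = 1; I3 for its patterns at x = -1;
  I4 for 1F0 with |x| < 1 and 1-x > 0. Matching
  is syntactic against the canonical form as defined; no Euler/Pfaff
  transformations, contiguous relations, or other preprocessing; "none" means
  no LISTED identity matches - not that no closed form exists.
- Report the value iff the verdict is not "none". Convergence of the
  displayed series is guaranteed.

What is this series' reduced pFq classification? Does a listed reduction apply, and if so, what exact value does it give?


The series (x = -1) is 2F1: upper {-1/2, 3}, lower {9/2}, prefactor 11/7. Verdict: the Kummer evaluation I3 fires (x = -1; c = 9/2 equals 1+a-b for upper {-1/2, 3}: listed pattern). Its exact value is (165/256) * pi.

The tell: with t_0 = 11/7, (1)_k (C = 11/7, x = -1) is k! itself.
Ratio: r(k) = (-1) * (k-1/2) (k+3) / [(k+9/2) (k+1)] - poly over poly, x = (-1) from leading terms; C = 11/7 at k = 0.


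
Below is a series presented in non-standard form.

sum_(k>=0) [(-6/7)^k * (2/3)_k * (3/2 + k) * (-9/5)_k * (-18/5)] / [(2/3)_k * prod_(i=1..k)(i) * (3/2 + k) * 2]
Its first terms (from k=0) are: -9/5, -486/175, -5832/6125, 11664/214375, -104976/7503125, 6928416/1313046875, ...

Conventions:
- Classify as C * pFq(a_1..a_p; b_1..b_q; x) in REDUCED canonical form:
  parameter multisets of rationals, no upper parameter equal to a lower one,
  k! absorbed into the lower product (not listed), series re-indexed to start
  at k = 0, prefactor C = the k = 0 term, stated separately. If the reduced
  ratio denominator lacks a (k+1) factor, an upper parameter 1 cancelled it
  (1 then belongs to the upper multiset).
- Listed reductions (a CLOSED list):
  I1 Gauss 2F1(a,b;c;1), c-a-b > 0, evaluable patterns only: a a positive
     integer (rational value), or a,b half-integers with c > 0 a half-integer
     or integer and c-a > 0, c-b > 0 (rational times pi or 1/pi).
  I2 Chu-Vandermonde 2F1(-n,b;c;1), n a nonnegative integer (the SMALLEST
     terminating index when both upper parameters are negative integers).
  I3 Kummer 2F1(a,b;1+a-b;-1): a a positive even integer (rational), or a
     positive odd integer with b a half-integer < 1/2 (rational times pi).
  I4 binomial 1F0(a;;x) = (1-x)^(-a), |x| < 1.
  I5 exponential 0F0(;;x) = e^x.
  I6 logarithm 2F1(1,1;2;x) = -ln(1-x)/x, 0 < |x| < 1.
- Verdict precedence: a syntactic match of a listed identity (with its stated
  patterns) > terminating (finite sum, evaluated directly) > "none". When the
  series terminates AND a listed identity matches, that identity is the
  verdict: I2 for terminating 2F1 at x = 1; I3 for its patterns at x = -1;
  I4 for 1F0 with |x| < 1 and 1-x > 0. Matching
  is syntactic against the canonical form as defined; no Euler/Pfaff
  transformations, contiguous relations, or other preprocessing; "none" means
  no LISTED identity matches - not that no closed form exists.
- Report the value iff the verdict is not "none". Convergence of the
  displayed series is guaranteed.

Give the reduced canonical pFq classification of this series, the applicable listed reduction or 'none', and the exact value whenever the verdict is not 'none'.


Classification (C = -9/5): 1F0 with upper {-9/5}, lower {-}, argument x = -6/7. Verdict: binomial (I4) matches (the 1F0 binomial series: exponent 9/5, x = -6/7). Sum: (-9/5) * (13/7)^(9/5).

Key observation: with t_0 = -9/5, the product of the first k integers (prefactor -9/5) is k!.
Adjacent-term ratio: r(k) = (-6/7) * (k-9/5) / [(k+1)] - rational in k. x = (-6/7); t_0 = -9/5; negate the roots.


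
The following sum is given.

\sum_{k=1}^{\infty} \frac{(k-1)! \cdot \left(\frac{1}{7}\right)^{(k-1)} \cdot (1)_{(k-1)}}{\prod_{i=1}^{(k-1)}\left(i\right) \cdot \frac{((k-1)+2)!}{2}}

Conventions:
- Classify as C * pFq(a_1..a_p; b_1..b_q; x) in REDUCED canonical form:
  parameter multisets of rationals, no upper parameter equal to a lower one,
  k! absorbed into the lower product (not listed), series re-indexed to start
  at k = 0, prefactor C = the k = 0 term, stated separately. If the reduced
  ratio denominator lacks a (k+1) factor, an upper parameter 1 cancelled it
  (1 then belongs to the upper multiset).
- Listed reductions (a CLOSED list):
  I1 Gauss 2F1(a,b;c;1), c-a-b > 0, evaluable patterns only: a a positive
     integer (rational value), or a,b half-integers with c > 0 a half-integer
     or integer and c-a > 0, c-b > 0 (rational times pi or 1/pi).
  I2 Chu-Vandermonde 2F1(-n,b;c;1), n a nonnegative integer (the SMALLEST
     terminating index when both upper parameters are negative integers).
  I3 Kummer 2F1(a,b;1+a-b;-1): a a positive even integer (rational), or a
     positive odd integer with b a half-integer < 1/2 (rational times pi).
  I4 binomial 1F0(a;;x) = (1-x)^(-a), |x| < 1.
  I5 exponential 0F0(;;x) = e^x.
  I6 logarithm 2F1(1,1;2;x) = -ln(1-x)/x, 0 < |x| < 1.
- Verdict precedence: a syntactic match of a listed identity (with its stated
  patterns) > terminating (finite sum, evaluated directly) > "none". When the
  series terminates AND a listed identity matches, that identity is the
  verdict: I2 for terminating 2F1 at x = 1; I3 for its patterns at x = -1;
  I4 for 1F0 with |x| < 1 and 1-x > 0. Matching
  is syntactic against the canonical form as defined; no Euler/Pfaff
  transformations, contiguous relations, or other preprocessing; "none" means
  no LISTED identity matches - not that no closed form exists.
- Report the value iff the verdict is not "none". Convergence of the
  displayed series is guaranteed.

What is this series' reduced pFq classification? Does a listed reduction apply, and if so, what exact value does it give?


Prefactor 1, argument \frac{1}{7}: 2F1 with upper {1, 1} over lower {3}. Verdict: no listed reduction: x = \frac{1}{7} and upper {1, 1} fail every I1-I6 pattern.

Structural cue: from the first term 1: the product of the first k integers (prefactor 1) is k!.
Ratio: r(k) = \frac{1}{7} * (k+1) (k+1) / [(k+3) (k+1)] - rational in k, leading ratio \frac{1}{7}; with t_0 = 1, classification follows.


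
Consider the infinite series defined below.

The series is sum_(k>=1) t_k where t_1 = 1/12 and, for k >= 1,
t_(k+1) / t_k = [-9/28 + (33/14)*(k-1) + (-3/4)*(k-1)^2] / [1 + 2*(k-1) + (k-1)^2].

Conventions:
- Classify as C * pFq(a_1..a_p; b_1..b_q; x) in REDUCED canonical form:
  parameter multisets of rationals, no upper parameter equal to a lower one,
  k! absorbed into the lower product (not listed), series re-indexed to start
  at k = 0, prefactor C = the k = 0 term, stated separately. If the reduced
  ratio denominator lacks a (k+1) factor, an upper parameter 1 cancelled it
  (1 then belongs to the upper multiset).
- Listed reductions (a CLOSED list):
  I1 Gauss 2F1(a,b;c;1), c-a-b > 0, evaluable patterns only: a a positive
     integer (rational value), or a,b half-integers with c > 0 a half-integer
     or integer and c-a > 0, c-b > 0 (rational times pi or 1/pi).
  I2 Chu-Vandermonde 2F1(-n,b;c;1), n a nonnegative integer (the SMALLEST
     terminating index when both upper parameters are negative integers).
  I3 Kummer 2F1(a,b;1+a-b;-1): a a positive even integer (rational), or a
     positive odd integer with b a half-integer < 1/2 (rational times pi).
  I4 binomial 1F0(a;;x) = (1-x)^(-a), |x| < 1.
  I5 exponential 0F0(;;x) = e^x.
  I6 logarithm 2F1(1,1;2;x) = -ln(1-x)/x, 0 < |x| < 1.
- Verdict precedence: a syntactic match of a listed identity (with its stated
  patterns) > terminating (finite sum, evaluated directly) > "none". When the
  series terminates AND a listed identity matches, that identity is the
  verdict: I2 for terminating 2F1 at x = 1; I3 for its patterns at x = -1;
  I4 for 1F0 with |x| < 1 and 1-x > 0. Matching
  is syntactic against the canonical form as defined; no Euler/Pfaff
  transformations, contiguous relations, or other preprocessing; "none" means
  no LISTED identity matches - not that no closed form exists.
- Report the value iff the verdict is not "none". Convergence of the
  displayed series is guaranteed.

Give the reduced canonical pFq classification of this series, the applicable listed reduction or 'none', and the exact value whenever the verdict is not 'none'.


Reduced: x = -3/4, 2F1, upper = {-3, -1/7}, lower = {1}, C = 1/12. Verdict: terminating (-3 upstairs). 4 nonzero terms in all; added directly. Hence: 12277/263424.

The tell: from the first term 1/12: the expanded ratio factors over Q; C = 1/12, roots give parameters.
Consecutive-term ratio: r(k) = (-3/4) * (k-3) (k-1/7) / [(k+1) (k+1)] - rational; roots negated = parameters, x = (-3/4), C = 1/12.


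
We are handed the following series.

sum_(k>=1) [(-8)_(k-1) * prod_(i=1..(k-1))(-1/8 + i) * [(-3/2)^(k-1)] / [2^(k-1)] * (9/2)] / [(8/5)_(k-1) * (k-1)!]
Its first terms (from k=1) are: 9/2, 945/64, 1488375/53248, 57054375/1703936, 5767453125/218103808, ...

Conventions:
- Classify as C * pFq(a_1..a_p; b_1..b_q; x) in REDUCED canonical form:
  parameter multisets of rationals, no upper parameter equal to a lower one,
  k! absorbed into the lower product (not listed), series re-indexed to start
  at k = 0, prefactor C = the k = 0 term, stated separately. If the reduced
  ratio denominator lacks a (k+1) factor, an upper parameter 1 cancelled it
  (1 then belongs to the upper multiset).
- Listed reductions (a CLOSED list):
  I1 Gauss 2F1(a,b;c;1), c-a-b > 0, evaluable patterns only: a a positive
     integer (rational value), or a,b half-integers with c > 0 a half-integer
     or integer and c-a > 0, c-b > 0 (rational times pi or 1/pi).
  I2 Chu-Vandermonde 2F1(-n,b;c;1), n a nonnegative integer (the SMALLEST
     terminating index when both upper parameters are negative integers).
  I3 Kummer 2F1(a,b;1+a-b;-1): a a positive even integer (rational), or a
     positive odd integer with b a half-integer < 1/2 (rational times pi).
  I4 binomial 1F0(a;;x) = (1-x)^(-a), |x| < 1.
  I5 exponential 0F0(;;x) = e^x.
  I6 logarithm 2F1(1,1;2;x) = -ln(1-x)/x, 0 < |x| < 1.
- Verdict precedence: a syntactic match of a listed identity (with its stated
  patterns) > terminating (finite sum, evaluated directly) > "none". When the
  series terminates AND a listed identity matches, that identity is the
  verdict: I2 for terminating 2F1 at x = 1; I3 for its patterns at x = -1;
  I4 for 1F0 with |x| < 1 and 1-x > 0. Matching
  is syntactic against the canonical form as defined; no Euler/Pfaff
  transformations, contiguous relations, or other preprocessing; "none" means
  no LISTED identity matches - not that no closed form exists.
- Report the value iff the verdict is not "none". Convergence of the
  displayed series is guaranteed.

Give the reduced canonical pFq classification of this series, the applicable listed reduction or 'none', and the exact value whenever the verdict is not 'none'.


With C = 9/2: the canonical form is 2F1(-8, 7/8; 8/5; -3/4). Verdict: terminating - the sum ends at index 8 because -8 is a negative integer; exact evaluation follows. Value: 4161200810855247170667/32885003004082651136.

The tell: t_0 being 9/2, the running product (C = 9/2) telescopes to a rising factorial.
Adjacent-term ratio: r(k) = (-3/4) * (k-8) (k+7/8) / [(k+8/5) (k+1)] ; factor over Q: parameters, x = (-3/4), and C = 9/2.


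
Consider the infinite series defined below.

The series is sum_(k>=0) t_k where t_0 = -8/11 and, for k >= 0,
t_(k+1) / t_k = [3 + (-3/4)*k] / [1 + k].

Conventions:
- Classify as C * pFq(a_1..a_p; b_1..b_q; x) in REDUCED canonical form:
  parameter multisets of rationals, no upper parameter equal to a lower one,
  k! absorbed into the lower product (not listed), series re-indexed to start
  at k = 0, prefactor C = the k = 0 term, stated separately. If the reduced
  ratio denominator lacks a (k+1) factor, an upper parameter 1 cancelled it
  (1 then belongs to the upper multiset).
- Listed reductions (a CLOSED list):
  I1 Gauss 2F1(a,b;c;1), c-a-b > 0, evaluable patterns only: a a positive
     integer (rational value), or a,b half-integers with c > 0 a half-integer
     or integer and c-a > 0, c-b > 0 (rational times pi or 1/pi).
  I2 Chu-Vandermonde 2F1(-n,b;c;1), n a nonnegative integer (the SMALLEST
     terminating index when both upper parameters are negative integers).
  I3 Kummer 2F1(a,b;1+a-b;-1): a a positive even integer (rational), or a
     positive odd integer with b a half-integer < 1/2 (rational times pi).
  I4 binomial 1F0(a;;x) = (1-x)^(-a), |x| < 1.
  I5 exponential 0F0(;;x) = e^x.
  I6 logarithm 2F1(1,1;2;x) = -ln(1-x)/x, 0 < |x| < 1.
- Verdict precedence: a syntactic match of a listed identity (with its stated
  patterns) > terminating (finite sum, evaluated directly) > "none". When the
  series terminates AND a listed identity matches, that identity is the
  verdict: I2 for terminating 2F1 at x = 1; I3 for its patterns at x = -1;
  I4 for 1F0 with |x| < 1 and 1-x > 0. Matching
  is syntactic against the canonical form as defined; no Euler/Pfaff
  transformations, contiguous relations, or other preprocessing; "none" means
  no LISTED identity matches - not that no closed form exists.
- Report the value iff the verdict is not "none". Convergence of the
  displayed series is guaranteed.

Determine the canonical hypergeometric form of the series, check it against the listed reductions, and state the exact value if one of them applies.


With C = -8/11: the canonical form is 1F0(-4; -; -3/4). Verdict (x = -3/4): the I4 binomial reduction applies (the 1F0 binomial series: exponent 4, x = -3/4). Hence: -2401/352.

The tell: x = (-3/4) and the expanded ratio factors over Q; C = -8/11, roots give parameters.
Consecutive-term ratio: r(k) = (-3/4) * (k-4) / [(k+1)] - rational in k, leading ratio (-3/4); with t_0 = -8/11, classification follows.


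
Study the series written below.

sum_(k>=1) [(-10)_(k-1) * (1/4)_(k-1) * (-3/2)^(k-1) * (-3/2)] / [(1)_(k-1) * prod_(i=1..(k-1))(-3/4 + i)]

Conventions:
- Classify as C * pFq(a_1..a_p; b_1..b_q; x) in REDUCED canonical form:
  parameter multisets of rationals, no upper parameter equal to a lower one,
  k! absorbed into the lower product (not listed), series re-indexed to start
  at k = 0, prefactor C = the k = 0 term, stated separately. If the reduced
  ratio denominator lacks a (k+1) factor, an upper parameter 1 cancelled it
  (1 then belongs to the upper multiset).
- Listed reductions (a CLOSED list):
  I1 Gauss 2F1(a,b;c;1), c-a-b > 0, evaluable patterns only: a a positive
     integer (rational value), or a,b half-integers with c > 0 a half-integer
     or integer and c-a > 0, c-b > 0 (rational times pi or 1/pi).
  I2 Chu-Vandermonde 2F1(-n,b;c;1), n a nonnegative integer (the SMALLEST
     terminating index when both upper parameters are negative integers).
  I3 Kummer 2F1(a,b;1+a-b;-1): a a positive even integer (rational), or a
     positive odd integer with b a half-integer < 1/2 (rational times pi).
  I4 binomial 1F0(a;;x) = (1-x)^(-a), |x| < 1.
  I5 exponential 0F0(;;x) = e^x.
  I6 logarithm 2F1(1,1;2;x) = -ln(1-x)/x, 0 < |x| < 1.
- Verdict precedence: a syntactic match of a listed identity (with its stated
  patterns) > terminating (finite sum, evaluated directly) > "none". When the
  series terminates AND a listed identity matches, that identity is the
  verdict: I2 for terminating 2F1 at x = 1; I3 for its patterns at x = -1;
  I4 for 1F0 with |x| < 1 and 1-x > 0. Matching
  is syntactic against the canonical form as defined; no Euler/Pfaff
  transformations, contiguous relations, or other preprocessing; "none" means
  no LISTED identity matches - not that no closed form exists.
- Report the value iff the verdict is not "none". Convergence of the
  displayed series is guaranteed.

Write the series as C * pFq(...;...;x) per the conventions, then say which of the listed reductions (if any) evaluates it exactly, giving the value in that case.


At argument -3/2: a 1F0 with upper {-10}, lower {-}, scaled by C = -3/2. Verdict: terminating (-10 upstairs). 11 nonzero terms in all; added directly. Value: -29296875/2048.

Key observation: x = (-3/2) and (1)_k (C = -3/2) is k! itself.
Ratio: r(k) = (-3/2) * (k-10) / [(k+1)] ; factor over Q: parameters, x = (-3/2), and C = -3/2.


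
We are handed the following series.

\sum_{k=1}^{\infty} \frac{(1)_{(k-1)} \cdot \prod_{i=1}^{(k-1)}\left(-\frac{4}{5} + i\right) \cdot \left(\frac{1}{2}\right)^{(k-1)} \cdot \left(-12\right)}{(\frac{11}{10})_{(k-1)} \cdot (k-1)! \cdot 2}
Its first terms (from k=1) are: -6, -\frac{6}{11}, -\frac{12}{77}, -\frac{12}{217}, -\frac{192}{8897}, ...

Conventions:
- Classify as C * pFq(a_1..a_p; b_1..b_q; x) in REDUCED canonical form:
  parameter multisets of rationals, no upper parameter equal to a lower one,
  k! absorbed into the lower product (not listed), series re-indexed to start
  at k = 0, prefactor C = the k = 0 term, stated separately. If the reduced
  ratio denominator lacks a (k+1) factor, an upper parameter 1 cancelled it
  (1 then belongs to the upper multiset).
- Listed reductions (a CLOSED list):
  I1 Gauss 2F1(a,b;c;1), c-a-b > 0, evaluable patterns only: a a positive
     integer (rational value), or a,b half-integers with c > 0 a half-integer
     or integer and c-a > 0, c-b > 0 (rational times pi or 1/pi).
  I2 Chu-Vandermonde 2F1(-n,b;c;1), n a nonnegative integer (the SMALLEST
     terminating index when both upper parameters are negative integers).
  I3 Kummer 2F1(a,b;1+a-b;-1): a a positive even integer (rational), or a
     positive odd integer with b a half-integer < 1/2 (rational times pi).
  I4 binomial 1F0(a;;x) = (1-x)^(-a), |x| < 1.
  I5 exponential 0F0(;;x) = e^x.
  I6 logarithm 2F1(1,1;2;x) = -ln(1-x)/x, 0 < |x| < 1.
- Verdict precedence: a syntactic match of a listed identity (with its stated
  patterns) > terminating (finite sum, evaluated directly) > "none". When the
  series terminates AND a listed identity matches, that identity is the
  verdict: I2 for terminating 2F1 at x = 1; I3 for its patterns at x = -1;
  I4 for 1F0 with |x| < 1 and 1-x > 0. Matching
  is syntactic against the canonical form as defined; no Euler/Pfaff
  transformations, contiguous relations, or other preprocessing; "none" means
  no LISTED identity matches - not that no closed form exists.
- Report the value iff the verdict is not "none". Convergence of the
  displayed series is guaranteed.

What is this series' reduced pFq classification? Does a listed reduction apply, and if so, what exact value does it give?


x = \frac{1}{2} here; the reduced form reads 2F1, upper {\frac{1}{5}, 1}, lower {\frac{11}{10}}, C = -6. Verdict: none - this 2F1 at x = \frac{1}{2} matches no listed pattern, and upper {\frac{1}{5}, 1} holds no stopper.

First insight: t_0 = -6 here, and the constant factors (C = -6) combine into one prefactor.
Adjacent-term ratio: r(k) = \frac{1}{2} * (k+\frac{1}{5}) (k+1) / [(k+\frac{11}{10}) (k+1)] - rational; roots negated = parameters, x = \frac{1}{2}, C = -6.


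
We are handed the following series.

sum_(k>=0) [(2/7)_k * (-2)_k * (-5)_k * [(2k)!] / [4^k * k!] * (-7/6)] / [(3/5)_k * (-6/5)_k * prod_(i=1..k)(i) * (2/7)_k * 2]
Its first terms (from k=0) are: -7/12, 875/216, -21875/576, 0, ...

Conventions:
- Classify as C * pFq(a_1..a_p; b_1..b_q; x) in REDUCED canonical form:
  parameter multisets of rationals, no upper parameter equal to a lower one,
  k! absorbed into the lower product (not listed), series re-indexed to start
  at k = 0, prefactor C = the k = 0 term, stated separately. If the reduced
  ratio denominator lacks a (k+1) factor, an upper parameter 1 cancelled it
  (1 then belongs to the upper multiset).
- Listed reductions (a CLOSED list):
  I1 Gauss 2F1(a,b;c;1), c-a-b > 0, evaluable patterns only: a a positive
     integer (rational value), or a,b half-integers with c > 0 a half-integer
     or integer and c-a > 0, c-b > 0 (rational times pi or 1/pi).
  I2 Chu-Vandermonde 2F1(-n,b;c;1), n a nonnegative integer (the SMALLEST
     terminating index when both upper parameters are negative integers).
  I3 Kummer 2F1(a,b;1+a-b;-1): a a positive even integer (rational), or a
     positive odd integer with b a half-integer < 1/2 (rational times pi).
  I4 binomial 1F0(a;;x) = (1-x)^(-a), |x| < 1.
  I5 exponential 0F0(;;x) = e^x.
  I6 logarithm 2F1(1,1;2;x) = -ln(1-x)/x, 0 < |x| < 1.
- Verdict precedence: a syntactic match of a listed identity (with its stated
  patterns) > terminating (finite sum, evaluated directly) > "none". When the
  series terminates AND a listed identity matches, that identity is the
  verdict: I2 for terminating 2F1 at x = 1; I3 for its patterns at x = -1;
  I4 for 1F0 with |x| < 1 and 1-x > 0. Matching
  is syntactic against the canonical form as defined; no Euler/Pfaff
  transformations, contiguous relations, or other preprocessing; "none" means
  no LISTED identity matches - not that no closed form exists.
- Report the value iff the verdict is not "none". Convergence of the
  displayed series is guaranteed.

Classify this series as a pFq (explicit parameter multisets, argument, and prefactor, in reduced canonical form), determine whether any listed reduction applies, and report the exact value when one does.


The tell: x = 1 and the constant factors (C = -7/12) combine into one prefactor.
Adjacent-term ratio: r(k) = 1 * (k-5) (k-2) (k+1/2) / [(k-6/5) (k+3/5) (k+1)] - rational; roots negated = parameters, x = 1, C = -7/12.

With C = -7/12: the canonical form is 3F2(-5, -2, 1/2; -6/5, 3/5; 1). Verdict: terminating - no listed pattern fits, but -2 in the upper list cuts the series at k = 2; direct evaluation. Sum: -59633/1728.


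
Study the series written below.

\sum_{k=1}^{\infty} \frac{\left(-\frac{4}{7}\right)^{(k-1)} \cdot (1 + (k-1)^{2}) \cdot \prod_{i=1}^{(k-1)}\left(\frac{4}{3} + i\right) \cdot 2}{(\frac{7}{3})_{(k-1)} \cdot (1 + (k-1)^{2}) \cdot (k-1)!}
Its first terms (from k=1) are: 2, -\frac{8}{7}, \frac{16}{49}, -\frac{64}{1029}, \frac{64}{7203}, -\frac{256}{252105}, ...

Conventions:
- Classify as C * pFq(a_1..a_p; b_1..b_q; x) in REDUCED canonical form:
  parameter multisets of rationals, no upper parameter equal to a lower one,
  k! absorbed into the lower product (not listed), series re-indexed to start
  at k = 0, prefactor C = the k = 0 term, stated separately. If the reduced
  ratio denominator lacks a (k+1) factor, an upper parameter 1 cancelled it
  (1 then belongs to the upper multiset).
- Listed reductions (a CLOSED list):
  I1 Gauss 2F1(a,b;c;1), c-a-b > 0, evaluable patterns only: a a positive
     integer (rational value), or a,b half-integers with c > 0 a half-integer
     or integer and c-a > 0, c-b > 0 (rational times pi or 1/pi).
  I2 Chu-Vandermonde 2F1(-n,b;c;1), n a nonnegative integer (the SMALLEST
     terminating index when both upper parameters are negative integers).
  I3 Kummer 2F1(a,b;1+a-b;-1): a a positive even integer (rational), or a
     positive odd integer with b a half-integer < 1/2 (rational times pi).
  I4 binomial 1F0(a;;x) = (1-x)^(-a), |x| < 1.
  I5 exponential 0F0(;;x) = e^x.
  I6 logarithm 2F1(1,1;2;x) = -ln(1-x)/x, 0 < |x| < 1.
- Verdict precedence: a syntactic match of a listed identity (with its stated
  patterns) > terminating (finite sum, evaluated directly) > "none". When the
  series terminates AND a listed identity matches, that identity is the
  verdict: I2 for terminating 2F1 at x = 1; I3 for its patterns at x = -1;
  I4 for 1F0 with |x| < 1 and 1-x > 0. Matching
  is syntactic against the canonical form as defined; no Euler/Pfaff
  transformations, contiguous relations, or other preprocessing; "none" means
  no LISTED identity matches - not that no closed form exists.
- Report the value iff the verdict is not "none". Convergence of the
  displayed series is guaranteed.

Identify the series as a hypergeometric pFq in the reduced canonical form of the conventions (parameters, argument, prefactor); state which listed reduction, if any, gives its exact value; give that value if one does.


Classification (C = 2): 0F0 with upper {-}, lower {-}, argument x = -\frac{4}{7}. Verdict: exponential (I5) matches (the 0F0 exponential series at x = -\frac{4}{7}). Exact value: 2 \cdot e^{-\frac{4}{7}}.

Key step: t_0 being 2, the running product (C = 2, x = -4/7) telescopes to a rising factorial.
Ratio: r(k) = -\frac{4}{7} * 1 / [(k+1)] - rational in k. x = -\frac{4}{7}; t_0 = 2; negate the roots.


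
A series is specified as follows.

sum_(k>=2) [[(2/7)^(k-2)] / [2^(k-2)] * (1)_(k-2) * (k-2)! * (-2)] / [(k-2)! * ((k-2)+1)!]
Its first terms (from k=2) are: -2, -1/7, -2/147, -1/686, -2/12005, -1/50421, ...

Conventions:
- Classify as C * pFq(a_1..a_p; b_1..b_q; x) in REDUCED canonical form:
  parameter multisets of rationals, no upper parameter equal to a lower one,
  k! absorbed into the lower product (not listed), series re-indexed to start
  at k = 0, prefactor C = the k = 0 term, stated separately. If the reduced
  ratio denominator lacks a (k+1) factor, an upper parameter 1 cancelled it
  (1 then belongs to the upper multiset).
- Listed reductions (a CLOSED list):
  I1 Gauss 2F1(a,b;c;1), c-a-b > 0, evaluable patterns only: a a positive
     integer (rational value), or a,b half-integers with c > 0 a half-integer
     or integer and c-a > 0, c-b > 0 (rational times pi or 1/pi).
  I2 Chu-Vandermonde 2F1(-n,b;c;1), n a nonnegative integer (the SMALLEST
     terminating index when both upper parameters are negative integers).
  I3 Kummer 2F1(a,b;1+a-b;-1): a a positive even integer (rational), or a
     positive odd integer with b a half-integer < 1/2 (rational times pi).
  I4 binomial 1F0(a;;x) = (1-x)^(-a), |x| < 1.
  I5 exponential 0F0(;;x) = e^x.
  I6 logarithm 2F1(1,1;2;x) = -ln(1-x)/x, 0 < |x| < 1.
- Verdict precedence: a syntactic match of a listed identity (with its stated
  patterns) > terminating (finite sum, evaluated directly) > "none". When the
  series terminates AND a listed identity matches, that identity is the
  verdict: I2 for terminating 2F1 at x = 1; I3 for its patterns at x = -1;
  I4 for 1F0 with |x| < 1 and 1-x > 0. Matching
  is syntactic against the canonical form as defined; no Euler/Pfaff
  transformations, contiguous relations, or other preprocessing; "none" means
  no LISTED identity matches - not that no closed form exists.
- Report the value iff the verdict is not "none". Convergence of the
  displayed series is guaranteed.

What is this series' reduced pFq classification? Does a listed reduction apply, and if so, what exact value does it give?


x = 1/7 here; the reduced form reads 2F1, upper {1, 1}, lower {2}, C = -2. Verdict (x = 1/7): logarithm (I6) applies (the logarithm: parameters (1,1;2), x = 1/7). Sum: 14 * ln(6/7).

Key step: from the first term -2: the factorial ratio (C = -2) (k+a-1)!/(a-1)! is a rising factorial (a)_k.
Ratio: r(k) = (1/7) * (k+1) (k+1) / [(k+2) (k+1)] - rational in k. x = (1/7); t_0 = -2; negate the roots.
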